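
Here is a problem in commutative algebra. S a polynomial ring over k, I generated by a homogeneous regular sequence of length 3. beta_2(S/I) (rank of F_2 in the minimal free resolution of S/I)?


Regular sequence => Koszul complex is the minimal free resolution.
Syz_1 minimally generated by Koszul relations f_i*e_j - f_j*e_i (i<j): mu(Syz_1) = beta_2 = C(m,2) = m(m-1)/2
m=3
3*2/2 = 3


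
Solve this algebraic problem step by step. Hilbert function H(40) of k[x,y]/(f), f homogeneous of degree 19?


H(t)=d for t>=d-1.
d=19, t=40
H(40)=19


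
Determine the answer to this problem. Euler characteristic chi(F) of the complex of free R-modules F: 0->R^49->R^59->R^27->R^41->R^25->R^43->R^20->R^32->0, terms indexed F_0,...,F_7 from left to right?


chi = sum (-1)^i * rank:
(-1)^0*49=49
(-1)^1*59=-59
(-1)^2*27=27
(-1)^3*41=-41
(-1)^4*25=25
(-1)^5*43=-43
(-1)^6*20=20
(-1)^7*32=-32
chi=-54


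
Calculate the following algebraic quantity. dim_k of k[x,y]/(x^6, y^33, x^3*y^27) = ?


k[x,y]/I, I = (x^6, y^33, x^3*y^27)
Rect: 6x33=198. Corner: (6-3)x(33-27)=18.
dim = 198-18 = 180


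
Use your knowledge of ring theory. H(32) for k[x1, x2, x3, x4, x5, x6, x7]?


C(d+n-1,n-1)=C(38,6)=2760681


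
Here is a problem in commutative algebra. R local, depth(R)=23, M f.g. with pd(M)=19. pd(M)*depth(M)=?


pd+depth=23
depth=23-19=4
pd*depth=19*4=76


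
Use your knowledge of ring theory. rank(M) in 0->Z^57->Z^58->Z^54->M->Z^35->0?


Alt sum=0:
(-1)^0*57 + (-1)^1*58 + (-1)^2*54 + (-1)^3*? + (-1)^4*35=0
rank(M)=88


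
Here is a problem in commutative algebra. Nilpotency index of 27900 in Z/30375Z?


27900^k mod 30375:
k=1: 27900
k=2: 20250
k=3: 0
First zero at k = 3


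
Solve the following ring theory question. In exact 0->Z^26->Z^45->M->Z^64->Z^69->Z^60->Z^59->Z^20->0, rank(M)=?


Alt sum=0:
(-1)^0*26 + (-1)^1*45 + (-1)^2*? + (-1)^3*64 + (-1)^4*69 + (-1)^5*60 + (-1)^6*59 + (-1)^7*20=0
rank(M)=35


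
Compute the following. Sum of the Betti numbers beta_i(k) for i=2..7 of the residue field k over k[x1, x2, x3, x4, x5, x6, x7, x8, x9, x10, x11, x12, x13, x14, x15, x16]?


Koszul resolution: beta_i(k)=C(n,i), n=16
C(16,2)=120, C(16,3)=560, C(16,4)=1820, C(16,5)=4368, C(16,6)=8008, C(16,7)=11440
Sum=26316


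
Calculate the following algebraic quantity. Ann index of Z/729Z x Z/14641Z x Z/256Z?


Exponent = lcm of the cyclic orders; pairwise coprime => product.
3^6*11^4*2^8=729*14641*256=2732361984


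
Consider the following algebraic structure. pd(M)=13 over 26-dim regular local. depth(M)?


pd+depth=depth(R)=26
depth=26-13=13


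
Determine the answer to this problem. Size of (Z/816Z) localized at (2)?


2-primary part: 816=2^4*51
Size=2^4=16


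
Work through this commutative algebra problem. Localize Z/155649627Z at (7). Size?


7-primary part: 155649627=7^8*27
Size=7^8=5764801


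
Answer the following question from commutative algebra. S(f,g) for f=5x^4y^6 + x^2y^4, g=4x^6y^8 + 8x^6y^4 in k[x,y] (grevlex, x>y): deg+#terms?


LT(f)=5x^4y^6, LT(g)=4x^6y^8
lcm(LM)=x^6y^8
S(f,g) (scaled by 20 to clear denominators) = 4x^2y^2*f - 5*g = -40x^6y^4 + 4x^4y^6
2 terms, deg 10.
10+2=12


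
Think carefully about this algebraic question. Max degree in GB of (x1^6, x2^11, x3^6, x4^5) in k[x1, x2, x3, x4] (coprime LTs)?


Pure powers, coprime LTs => already GB.
Degrees: 6, 11, 6, 5
Max=11


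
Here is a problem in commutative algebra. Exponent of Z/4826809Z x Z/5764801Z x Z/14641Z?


Exponent = lcm of the cyclic orders; pairwise coprime => product.
13^6*7^8*11^4=4826809*5764801*14641=407394512237481769


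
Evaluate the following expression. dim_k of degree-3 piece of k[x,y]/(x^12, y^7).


k[x,y], I = (x^12, y^7), d = 3
Need i < 12 and d-i < 7.
Range: 0 <= i <= 3.
H(3) = 4


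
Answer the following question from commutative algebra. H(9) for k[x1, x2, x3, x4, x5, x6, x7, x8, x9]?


C(d+n-1,n-1)=C(17,8)=24310


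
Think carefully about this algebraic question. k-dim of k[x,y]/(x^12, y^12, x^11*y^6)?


k[x,y]/I, I = (x^12, y^12, x^11*y^6)
Rect: 12x12=144. Corner: (12-11)x(12-6)=6.
dim = 144-6 = 138


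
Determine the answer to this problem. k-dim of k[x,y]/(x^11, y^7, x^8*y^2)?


k[x,y]/I, I = (x^11, y^7, x^8*y^2)
Rect: 11x7=77. Corner: (11-8)x(7-2)=15.
dim = 77-15 = 62


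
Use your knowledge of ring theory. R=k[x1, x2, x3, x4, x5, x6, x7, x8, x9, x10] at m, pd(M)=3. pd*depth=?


pd+depth=10
depth=10-3=7
pd*depth=3*7=21


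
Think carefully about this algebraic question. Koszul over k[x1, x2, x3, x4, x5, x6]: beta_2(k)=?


C(n,i)=C(6,2)=15


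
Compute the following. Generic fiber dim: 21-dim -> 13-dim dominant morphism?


dim(fiber)=dim(X)-dim(Y)=21-13=8


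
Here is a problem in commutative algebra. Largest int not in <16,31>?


gcd(16,31)=1 => F=ab-a-b=16*31-16-31=496-47=449


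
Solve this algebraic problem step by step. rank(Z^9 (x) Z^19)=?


rank(M(x)N) = rank(M)*rank(N)
9*19 = 171


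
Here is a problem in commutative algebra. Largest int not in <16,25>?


gcd(16,25)=1 => F=ab-a-b=16*25-16-25=400-41=359


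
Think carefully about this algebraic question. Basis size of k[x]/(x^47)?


Basis: 1,x,...,x^46
dim=47


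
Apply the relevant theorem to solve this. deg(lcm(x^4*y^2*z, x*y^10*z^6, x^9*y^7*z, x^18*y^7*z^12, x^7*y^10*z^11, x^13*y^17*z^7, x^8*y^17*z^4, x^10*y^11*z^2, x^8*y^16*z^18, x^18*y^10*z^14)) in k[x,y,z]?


lcm = componentwise max:
x: max(4,1,9,18,7,13,8,10,8,18)=18
y: max(2,10,7,7,10,17,17,11,16,10)=17
z: max(1,6,1,12,11,7,4,2,18,14)=18
Total=18+17+18=53


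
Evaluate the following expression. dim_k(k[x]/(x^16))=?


Basis: 1,x,...,x^15
dim=16


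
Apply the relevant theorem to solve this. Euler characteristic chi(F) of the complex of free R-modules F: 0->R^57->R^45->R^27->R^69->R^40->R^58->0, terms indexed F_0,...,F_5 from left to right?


chi = sum (-1)^i * rank:
(-1)^0*57=57
(-1)^1*45=-45
(-1)^2*27=27
(-1)^3*69=-69
(-1)^4*40=40
(-1)^5*58=-58
chi=-48


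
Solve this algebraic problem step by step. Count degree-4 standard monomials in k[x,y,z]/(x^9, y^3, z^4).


Need i<9, j<3, k<4 with i+j+k=4.
For each i, j ranges over max(0,4-i-3)..min(2,4-i):
  i=0: j in [1,2] -> 2
  i=1: j in [0,2] -> 3
  i=2: j in [0,2] -> 3
  i=3: j in [0,1] -> 2
  i=4: j in [0,0] -> 1
H(4) = 2+3+3+2+1 = 11


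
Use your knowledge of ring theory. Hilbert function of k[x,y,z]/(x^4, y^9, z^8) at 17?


Need i<4, j<9, k<8 with i+j+k=17.
For each i, j ranges over max(0,17-i-7)..min(8,17-i):
  i=0: j in [10,8] -> 0
  i=1: j in [9,8] -> 0
  i=2: j in [8,8] -> 1
  i=3: j in [7,8] -> 2
H(17) = 0+0+1+2 = 3


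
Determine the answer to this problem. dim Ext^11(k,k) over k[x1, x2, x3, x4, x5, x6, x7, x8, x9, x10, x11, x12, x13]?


C(n,i)=C(13,11)=78


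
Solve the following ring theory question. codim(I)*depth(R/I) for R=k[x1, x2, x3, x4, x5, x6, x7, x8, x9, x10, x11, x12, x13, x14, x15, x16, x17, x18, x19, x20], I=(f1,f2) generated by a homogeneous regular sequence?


codim=2, depth=dim(R/I)=20-2=18
Product=2*18=36


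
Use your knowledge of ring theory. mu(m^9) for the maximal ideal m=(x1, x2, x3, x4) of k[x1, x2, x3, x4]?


Graded Nakayama: mu(m^d) = dim_k (m^d/m^(d+1)) = #degree-9 monomials in 4 vars
C(n+d-1,d)=C(12,9)=220


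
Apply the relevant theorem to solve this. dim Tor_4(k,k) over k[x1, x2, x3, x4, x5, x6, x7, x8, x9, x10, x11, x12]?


Koszul: C(n,i)=C(12,4)=495


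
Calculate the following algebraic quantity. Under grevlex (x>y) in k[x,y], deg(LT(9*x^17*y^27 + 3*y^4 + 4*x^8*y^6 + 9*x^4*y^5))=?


LT: 9*x^17*y^27
deg_x=17, deg_y=27
Total=17+27=44


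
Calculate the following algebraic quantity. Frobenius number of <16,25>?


gcd(16,25)=1 => F=ab-a-b=16*25-16-25=400-41=359


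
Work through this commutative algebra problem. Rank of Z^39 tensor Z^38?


rank(M(x)N) = rank(M)*rank(N)
39*38 = 1482


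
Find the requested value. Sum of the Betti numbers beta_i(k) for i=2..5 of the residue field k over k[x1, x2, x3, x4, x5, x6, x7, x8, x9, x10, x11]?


Koszul resolution: beta_i(k)=C(n,i), n=11
C(11,2)=55, C(11,3)=165, C(11,4)=330, C(11,5)=462
Sum=1012


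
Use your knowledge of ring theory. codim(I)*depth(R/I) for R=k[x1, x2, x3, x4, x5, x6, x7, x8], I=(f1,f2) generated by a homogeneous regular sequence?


codim=2, depth=dim(R/I)=8-2=6
Product=2*6=12


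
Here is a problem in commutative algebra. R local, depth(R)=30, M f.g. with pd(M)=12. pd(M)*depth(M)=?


pd+depth=30
depth=30-12=18
pd*depth=12*18=216


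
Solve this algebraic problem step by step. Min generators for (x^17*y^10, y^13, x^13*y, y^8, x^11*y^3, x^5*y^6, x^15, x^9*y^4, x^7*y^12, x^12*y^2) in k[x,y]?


Remove redundant (divisible by others).
y^13 redundant.
x^17*y^10 redundant.
x^7*y^12 redundant.
Min: x^15, x^13*y, x^12*y^2, x^11*y^3, x^9*y^4, x^5*y^6, y^8
Count=7


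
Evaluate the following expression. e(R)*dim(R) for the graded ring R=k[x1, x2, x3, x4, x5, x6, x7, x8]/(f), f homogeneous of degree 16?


e(R)=deg(f)=16, dim(R)=8-1=7
e*dim=16*7=112


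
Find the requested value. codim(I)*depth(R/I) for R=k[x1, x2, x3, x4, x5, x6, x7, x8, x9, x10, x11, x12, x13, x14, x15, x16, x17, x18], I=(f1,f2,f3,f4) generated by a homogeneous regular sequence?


codim=4, depth=dim(R/I)=18-4=14
Product=4*14=56


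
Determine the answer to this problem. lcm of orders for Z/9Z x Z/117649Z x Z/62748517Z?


Exponent = lcm of the cyclic orders; pairwise coprime => product.
3^2*7^6*13^7=9*117649*62748517=66440702488797


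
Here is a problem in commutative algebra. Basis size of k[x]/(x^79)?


Basis: 1,x,...,x^78
dim=79


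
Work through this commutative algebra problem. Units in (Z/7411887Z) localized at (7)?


Local ring = Z/823543Z.
phi(823543) = 7^6*(7-1) = 705894


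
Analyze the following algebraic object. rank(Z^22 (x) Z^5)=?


rank(M(x)N) = rank(M)*rank(N)
22*5 = 110


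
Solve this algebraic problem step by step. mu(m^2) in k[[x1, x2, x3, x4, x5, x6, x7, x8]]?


C(n+d-1,d)=C(9,2)=36


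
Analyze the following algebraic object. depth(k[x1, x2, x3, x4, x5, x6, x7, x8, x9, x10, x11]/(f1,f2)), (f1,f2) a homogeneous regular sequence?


depth(R)=11
depth(R/I)=11-2=9


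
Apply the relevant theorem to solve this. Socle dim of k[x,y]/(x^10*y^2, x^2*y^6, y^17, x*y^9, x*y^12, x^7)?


Socle = ann(m) = span of standard monomials u with x*u, y*u in I (staircase corners).
Redundant generators: x*y^12, x^10*y^2
Minimal generators: x^7, x^2*y^6, x*y^9, y^17
Corners: y^16, xy^8, x^6y^5
Socle dim=3


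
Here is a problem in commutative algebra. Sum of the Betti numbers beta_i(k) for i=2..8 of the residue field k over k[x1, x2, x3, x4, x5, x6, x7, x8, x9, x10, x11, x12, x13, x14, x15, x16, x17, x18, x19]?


Koszul resolution: beta_i(k)=C(n,i), n=19
C(19,2)=171, C(19,3)=969, C(19,4)=3876, C(19,5)=11628, C(19,6)=27132, C(19,7)=50388, C(19,8)=75582
Sum=169746


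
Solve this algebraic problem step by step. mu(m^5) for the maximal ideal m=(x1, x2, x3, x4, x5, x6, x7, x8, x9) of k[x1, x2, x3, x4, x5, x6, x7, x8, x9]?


Graded Nakayama: mu(m^d) = dim_k (m^d/m^(d+1)) = #degree-5 monomials in 9 vars
C(n+d-1,d)=C(13,5)=1287


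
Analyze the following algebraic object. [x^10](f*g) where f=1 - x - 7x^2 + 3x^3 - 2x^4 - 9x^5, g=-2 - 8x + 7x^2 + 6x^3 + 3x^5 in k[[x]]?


[x^10] = sum a_i*b_j, i+j=10
  -9*3=-27
Sum=-27


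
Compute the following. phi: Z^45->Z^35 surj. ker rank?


rank(ker) = 45-35 = 10


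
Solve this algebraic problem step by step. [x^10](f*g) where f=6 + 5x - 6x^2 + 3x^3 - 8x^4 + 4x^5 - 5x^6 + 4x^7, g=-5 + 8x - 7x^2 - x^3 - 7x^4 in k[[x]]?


[x^10] = sum a_i*b_j, i+j=10
  -5*-7=35
  4*-1=-4
Sum=31


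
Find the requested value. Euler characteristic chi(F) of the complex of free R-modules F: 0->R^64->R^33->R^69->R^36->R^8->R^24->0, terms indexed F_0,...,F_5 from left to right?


chi = sum (-1)^i * rank:
(-1)^0*64=64
(-1)^1*33=-33
(-1)^2*69=69
(-1)^3*36=-36
(-1)^4*8=8
(-1)^5*24=-24
chi=48


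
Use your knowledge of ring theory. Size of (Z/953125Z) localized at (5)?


5-primary part: 953125=5^6*61
Size=5^6=15625


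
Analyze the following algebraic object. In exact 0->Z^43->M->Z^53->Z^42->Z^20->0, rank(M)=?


Alt sum=0:
(-1)^0*43 + (-1)^1*? + (-1)^2*53 + (-1)^3*42 + (-1)^4*20=0
rank(M)=74


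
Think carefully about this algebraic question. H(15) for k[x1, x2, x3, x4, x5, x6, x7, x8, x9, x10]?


C(d+n-1,n-1)=C(24,9)=1307504


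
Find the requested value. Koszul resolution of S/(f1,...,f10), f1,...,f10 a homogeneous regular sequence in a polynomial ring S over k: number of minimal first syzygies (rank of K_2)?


Regular sequence => Koszul complex is the minimal free resolution.
Syz_1 minimally generated by Koszul relations f_i*e_j - f_j*e_i (i<j): mu(Syz_1) = beta_2 = C(m,2) = m(m-1)/2
m=10
10*9/2 = 45


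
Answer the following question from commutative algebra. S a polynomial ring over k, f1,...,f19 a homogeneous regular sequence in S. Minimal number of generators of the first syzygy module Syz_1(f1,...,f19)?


Regular sequence => Koszul complex is the minimal free resolution.
Syz_1 minimally generated by Koszul relations f_i*e_j - f_j*e_i (i<j): mu(Syz_1) = beta_2 = C(m,2) = m(m-1)/2
m=19
19*18/2 = 171


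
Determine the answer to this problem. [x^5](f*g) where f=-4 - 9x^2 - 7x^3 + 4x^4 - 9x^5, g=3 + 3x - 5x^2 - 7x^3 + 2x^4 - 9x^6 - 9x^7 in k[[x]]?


[x^5] = sum a_i*b_j, i+j=5
  -9*-7=63
  -7*-5=35
  4*3=12
  -9*3=-27
Sum=83


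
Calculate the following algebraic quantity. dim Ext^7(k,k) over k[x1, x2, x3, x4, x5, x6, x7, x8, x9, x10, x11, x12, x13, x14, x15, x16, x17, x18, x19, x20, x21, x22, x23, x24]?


C(n,i)=C(24,7)=346104


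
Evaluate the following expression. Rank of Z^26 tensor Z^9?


rank(M(x)N) = rank(M)*rank(N)
26*9 = 234


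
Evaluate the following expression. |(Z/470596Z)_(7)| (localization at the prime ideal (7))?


7-primary part: 470596=7^6*4
Size=7^6=117649


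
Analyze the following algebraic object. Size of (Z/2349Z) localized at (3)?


3-primary part: 2349=3^4*29
Size=3^4=81


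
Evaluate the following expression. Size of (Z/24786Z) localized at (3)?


3-primary part: 24786=3^6*34
Size=3^6=729


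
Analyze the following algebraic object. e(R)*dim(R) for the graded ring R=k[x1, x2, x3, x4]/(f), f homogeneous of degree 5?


e(R)=deg(f)=5, dim(R)=4-1=3
e*dim=5*3=15


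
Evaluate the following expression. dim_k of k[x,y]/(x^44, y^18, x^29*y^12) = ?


k[x,y]/I, I = (x^44, y^18, x^29*y^12)
Rect: 44x18=792. Corner: (44-29)x(18-12)=90.
dim = 792-90 = 702


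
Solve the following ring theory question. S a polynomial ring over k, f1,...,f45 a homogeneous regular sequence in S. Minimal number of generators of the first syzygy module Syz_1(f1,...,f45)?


Regular sequence => Koszul complex is the minimal free resolution.
Syz_1 minimally generated by Koszul relations f_i*e_j - f_j*e_i (i<j): mu(Syz_1) = beta_2 = C(m,2) = m(m-1)/2
m=45
45*44/2 = 990


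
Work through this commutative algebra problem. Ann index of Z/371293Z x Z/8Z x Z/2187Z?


Exponent = lcm of the cyclic orders; pairwise coprime => product.
13^5*2^3*3^7=371293*8*2187=6496142328


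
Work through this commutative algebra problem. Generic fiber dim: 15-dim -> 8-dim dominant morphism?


dim(fiber)=dim(X)-dim(Y)=15-8=7


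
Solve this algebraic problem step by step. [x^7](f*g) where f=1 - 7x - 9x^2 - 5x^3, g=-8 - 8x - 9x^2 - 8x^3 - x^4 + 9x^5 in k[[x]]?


[x^7] = sum a_i*b_j, i+j=7
  -9*9=-81
  -5*-1=5
Sum=-76


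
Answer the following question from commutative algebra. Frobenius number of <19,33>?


gcd(19,33)=1 => F=ab-a-b=19*33-19-33=627-52=575


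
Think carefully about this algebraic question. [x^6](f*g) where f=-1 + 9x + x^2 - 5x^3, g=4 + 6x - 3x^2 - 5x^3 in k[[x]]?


[x^6] = sum a_i*b_j, i+j=6
  -5*-5=25
Sum=25


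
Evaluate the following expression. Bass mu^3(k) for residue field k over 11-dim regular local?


C(n,i)=C(11,3)=165


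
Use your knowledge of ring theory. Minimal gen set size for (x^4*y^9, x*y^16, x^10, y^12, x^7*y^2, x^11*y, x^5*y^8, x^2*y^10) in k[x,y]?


Remove redundant (divisible by others).
x*y^16 redundant.
x^11*y redundant.
Min: x^10, x^7*y^2, x^5*y^8, x^4*y^9, x^2*y^10, y^12
Count=6


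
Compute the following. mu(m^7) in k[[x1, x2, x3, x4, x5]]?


C(n+d-1,d)=C(11,7)=330


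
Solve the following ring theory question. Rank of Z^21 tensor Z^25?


rank(M(x)N) = rank(M)*rank(N)
21*25 = 525


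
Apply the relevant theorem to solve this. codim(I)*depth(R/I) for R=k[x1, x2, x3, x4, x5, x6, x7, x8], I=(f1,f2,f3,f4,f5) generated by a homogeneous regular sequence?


codim=5, depth=dim(R/I)=8-5=3
Product=5*3=15


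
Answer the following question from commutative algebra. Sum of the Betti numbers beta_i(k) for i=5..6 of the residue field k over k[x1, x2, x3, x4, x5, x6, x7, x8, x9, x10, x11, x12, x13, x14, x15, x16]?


Koszul resolution: beta_i(k)=C(n,i), n=16
C(16,5)=4368, C(16,6)=8008
Sum=12376


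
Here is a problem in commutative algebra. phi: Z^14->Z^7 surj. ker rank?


rank(ker) = 14-7 = 7


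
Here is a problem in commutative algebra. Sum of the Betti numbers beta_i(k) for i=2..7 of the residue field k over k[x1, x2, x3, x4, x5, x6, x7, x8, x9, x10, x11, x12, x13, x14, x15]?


Koszul resolution: beta_i(k)=C(n,i), n=15
C(15,2)=105, C(15,3)=455, C(15,4)=1365, C(15,5)=3003, C(15,6)=5005, C(15,7)=6435
Sum=16368


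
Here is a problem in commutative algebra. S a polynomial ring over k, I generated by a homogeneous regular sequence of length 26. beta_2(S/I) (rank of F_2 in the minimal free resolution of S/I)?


Regular sequence => Koszul complex is the minimal free resolution.
Syz_1 minimally generated by Koszul relations f_i*e_j - f_j*e_i (i<j): mu(Syz_1) = beta_2 = C(m,2) = m(m-1)/2
m=26
26*25/2 = 325


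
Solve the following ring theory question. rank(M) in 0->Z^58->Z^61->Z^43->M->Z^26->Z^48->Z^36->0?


Alt sum=0:
(-1)^0*58 + (-1)^1*61 + (-1)^2*43 + (-1)^3*? + (-1)^4*26 + (-1)^5*48 + (-1)^6*36=0
rank(M)=54


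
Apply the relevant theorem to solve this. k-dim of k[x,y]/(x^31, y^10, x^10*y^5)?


k[x,y]/I, I = (x^31, y^10, x^10*y^5)
Rect: 31x10=310. Corner: (31-10)x(10-5)=105.
dim = 310-105 = 205


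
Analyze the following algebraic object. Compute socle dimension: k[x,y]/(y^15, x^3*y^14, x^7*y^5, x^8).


Socle = ann(m) = span of standard monomials u with x*u, y*u in I (staircase corners).
Minimal generators: x^8, x^7*y^5, x^3*y^14, y^15
Corners: x^2y^14, x^6y^13, x^7y^4
Socle dim=3


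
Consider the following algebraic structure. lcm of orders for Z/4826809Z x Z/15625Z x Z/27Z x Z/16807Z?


Exponent = lcm of the cyclic orders; pairwise coprime => product.
13^6*5^6*3^3*7^5=4826809*15625*27*16807=34224262957828125


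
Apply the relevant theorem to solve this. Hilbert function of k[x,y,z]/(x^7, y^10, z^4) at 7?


Need i<7, j<10, k<4 with i+j+k=7.
For each i, j ranges over max(0,7-i-3)..min(9,7-i):
  i=0: j in [4,7] -> 4
  i=1: j in [3,6] -> 4
  i=2: j in [2,5] -> 4
  i=3: j in [1,4] -> 4
  i=4: j in [0,3] -> 4
  i=5: j in [0,2] -> 3
  i=6: j in [0,1] -> 2
H(7) = 4+4+4+4+4+3+2 = 25


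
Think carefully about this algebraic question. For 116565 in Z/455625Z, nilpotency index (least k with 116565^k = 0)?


116565^k mod 455625:
k=1: 116565
k=2: 206100
k=3: 307125
k=4: 202500
k=5: 303750
k=6: 0
First zero at k = 6


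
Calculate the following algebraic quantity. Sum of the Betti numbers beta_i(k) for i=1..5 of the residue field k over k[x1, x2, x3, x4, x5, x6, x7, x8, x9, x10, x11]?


Koszul resolution: beta_i(k)=C(n,i), n=11
C(11,1)=11, C(11,2)=55, C(11,3)=165, C(11,4)=330, C(11,5)=462
Sum=1023


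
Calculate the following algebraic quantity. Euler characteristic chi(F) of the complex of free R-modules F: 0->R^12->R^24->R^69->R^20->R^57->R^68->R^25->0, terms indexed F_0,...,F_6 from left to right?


chi = sum (-1)^i * rank:
(-1)^0*12=12
(-1)^1*24=-24
(-1)^2*69=69
(-1)^3*20=-20
(-1)^4*57=57
(-1)^5*68=-68
(-1)^6*25=25
chi=51


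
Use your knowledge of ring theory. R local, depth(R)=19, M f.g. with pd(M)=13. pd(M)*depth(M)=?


pd+depth=19
depth=19-13=6
pd*depth=13*6=78


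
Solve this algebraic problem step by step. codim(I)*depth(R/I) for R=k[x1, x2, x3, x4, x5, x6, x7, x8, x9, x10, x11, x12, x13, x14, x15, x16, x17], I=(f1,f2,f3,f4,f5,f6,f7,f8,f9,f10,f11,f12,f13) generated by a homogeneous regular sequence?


codim=13, depth=dim(R/I)=17-13=4
Product=13*4=52


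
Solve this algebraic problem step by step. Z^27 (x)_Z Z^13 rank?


rank(M(x)N) = rank(M)*rank(N)
27*13 = 351


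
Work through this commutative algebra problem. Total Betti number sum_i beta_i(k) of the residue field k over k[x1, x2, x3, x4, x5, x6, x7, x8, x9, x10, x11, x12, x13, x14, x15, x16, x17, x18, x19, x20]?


Koszul resolution: beta_i(k)=C(n,i), n=20
sum_i C(20,i) = 2^20 = 1048576


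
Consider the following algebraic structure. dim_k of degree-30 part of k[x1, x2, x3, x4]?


C(d+n-1,n-1)=C(33,3)=5456


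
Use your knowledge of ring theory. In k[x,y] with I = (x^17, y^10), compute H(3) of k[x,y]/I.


k[x,y], I = (x^17, y^10), d = 3
Need i < 17 and d-i < 10.
Range: 0 <= i <= 3.
H(3) = 4


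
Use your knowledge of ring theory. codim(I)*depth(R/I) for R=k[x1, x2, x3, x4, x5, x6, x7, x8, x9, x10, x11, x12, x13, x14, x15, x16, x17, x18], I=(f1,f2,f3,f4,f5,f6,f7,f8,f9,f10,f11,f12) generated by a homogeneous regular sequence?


codim=12, depth=dim(R/I)=18-12=6
Product=12*6=72


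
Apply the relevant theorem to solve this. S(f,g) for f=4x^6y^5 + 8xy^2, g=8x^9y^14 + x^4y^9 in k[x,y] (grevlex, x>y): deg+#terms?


LT(f)=4x^6y^5, LT(g)=8x^9y^14
lcm(LM)=x^9y^14
S(f,g) (scaled by 32 to clear denominators) = 8x^3y^9*f - 4*g = 64x^4y^11 - 4x^4y^9
2 terms, deg 15.
15+2=17


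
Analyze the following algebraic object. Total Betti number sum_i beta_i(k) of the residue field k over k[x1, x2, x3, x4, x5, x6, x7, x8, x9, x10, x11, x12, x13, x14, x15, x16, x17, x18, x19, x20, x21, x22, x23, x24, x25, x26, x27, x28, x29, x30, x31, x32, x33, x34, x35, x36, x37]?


Koszul resolution: beta_i(k)=C(n,i), n=37
sum_i C(37,i) = 2^37 = 137438953472


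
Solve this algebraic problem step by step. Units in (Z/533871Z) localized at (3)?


Local ring = Z/243Z.
phi(243) = 3^4*(3-1) = 162


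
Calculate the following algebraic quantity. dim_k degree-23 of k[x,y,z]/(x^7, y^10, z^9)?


Need i<7, j<10, k<9 with i+j+k=23.
For each i, j ranges over max(0,23-i-8)..min(9,23-i):
  i=0: j in [15,9] -> 0
  i=1: j in [14,9] -> 0
  i=2: j in [13,9] -> 0
  i=3: j in [12,9] -> 0
  i=4: j in [11,9] -> 0
  i=5: j in [10,9] -> 0
  i=6: j in [9,9] -> 1
H(23) = 0+0+0+0+0+0+1 = 1


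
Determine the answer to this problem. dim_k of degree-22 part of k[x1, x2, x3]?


C(d+n-1,n-1)=C(24,2)=276


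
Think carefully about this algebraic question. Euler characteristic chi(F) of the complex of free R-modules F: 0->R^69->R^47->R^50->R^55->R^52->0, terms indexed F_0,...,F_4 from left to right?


chi = sum (-1)^i * rank:
(-1)^0*69=69
(-1)^1*47=-47
(-1)^2*50=50
(-1)^3*55=-55
(-1)^4*52=52
chi=69


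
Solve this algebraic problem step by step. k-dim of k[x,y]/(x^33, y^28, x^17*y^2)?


k[x,y]/I, I = (x^33, y^28, x^17*y^2)
Rect: 33x28=924. Corner: (33-17)x(28-2)=416.
dim = 924-416 = 508


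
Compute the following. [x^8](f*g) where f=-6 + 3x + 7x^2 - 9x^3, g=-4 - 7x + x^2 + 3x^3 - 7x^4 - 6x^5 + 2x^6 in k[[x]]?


[x^8] = sum a_i*b_j, i+j=8
  7*2=14
  -9*-6=54
Sum=68


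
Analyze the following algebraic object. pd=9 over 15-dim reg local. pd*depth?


pd+depth=15
depth=15-9=6
pd*depth=9*6=54


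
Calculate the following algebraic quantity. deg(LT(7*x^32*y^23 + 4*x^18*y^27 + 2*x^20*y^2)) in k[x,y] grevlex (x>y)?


LT: 7*x^32*y^23
deg_x=32, deg_y=23
Total=32+23=55


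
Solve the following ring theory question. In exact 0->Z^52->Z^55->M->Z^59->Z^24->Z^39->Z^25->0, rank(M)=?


Alt sum=0:
(-1)^0*52 + (-1)^1*55 + (-1)^2*? + (-1)^3*59 + (-1)^4*24 + (-1)^5*39 + (-1)^6*25=0
rank(M)=52


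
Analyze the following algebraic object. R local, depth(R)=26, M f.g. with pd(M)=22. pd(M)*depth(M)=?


pd+depth=26
depth=26-22=4
pd*depth=22*4=88


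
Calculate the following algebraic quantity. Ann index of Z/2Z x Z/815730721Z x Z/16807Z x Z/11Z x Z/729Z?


Exponent = lcm of the cyclic orders; pairwise coprime => product.
2^1*13^8*7^5*11^1*3^6=2*815730721*16807*11*729=219880759122210186


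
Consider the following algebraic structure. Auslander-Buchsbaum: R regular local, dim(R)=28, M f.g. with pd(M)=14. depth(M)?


pd+depth=depth(R)=28
depth=28-14=14


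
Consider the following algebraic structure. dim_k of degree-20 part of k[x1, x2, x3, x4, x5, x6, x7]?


C(d+n-1,n-1)=C(26,6)=230230


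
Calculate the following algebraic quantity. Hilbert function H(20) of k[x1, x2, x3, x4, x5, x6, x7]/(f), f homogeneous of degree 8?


C(26,6)-C(18,6)=230230-18564=211666


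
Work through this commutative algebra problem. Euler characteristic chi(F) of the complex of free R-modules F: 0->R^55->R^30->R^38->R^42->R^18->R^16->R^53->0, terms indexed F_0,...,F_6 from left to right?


chi = sum (-1)^i * rank:
(-1)^0*55=55
(-1)^1*30=-30
(-1)^2*38=38
(-1)^3*42=-42
(-1)^4*18=18
(-1)^5*16=-16
(-1)^6*53=53
chi=76


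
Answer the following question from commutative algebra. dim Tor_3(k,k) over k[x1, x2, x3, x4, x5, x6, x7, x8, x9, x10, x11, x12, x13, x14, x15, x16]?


Koszul: C(n,i)=C(16,3)=560


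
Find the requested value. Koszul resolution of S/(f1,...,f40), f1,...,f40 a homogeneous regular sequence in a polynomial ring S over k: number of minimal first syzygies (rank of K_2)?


Regular sequence => Koszul complex is the minimal free resolution.
Syz_1 minimally generated by Koszul relations f_i*e_j - f_j*e_i (i<j): mu(Syz_1) = beta_2 = C(m,2) = m(m-1)/2
m=40
40*39/2 = 780


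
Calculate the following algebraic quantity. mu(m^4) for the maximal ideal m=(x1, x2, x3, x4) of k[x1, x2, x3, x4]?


Graded Nakayama: mu(m^d) = dim_k (m^d/m^(d+1)) = #degree-4 monomials in 4 vars
C(n+d-1,d)=C(7,4)=35


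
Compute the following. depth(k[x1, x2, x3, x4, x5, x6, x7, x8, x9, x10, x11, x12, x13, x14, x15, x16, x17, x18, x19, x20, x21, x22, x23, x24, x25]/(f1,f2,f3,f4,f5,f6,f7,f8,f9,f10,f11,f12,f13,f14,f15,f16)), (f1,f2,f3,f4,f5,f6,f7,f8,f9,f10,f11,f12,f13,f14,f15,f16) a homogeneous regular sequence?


depth(R)=25
depth(R/I)=25-16=9


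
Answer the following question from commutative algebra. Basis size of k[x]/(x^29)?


Basis: 1,x,...,x^28
dim=29


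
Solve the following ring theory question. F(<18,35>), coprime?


gcd(18,35)=1 => F=ab-a-b=18*35-18-35=630-53=577


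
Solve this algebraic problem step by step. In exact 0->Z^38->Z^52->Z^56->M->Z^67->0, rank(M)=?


Alt sum=0:
(-1)^0*38 + (-1)^1*52 + (-1)^2*56 + (-1)^3*? + (-1)^4*67=0
rank(M)=109


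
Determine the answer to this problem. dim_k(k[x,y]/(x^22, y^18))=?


Basis: x^i*y^j, i<22, j<18
22*18=396


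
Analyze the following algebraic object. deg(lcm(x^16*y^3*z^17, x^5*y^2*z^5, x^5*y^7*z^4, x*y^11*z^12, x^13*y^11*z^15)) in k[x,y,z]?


lcm = componentwise max:
x: max(16,5,5,1,13)=16
y: max(3,2,7,11,11)=11
z: max(17,5,4,12,15)=17
Total=16+11+17=44


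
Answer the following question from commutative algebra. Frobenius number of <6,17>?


gcd(6,17)=1 => F=ab-a-b=6*17-6-17=102-23=79


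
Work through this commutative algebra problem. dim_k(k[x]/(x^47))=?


Basis: 1,x,...,x^46
dim=47


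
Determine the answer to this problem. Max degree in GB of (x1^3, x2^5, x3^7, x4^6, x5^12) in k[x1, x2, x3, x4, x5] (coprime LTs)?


Pure powers, coprime LTs => already GB.
Degrees: 3, 5, 7, 6, 12
Max=12


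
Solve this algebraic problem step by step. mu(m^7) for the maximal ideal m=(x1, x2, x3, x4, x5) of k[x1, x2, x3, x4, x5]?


Graded Nakayama: mu(m^d) = dim_k (m^d/m^(d+1)) = #degree-7 monomials in 5 vars
C(n+d-1,d)=C(11,7)=330


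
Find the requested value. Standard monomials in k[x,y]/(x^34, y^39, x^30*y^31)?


k[x,y]/I, I = (x^34, y^39, x^30*y^31)
Rect: 34x39=1326. Corner: (34-30)x(39-31)=32.
dim = 1326-32 = 1294


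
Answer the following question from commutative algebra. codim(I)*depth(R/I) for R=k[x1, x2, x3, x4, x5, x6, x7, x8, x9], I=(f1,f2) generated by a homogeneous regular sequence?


codim=2, depth=dim(R/I)=9-2=7
Product=2*7=14


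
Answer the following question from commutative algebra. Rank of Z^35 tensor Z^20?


rank(M(x)N) = rank(M)*rank(N)
35*20 = 700


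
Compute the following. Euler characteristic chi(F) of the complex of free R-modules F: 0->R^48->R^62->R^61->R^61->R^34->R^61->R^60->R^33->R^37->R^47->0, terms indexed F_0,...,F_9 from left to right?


chi = sum (-1)^i * rank:
(-1)^0*48=48
(-1)^1*62=-62
(-1)^2*61=61
(-1)^3*61=-61
(-1)^4*34=34
(-1)^5*61=-61
(-1)^6*60=60
(-1)^7*33=-33
(-1)^8*37=37
(-1)^9*47=-47
chi=-24


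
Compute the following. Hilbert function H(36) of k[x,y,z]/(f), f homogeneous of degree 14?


C(38,2)-C(24,2)=703-276=427


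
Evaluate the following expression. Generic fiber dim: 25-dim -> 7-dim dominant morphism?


dim(fiber)=dim(X)-dim(Y)=25-7=18


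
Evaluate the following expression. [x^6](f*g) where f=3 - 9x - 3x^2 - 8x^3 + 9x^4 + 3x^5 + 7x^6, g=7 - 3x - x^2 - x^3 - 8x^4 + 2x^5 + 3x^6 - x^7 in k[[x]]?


[x^6] = sum a_i*b_j, i+j=6
  3*3=9
  -9*2=-18
  -3*-8=24
  -8*-1=8
  9*-1=-9
  3*-3=-9
  7*7=49
Sum=54


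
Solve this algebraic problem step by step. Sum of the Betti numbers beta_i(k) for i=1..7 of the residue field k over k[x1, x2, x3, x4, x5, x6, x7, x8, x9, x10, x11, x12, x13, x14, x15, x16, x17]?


Koszul resolution: beta_i(k)=C(n,i), n=17
C(17,1)=17, C(17,2)=136, C(17,3)=680, C(17,4)=2380, C(17,5)=6188, C(17,6)=12376, C(17,7)=19448
Sum=41225


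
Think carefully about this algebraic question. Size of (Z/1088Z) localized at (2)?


2-primary part: 1088=2^6*17
Size=2^6=64


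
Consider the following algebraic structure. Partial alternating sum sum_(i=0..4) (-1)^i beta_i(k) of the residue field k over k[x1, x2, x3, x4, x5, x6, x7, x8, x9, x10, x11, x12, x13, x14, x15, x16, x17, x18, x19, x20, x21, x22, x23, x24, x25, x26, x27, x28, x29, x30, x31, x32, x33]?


Koszul resolution: beta_i(k)=C(n,i), n=33
sum_(i=0..p) (-1)^i C(n,i) = (-1)^p C(n-1,p)
(-1)^4*C(32,4) = (-1)^4*35960 = 35960


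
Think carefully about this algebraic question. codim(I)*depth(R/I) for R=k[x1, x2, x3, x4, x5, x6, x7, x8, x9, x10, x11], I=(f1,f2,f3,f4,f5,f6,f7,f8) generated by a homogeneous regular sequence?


codim=8, depth=dim(R/I)=11-8=3
Product=8*3=24


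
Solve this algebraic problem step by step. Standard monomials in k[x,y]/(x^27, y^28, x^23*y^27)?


k[x,y]/I, I = (x^27, y^28, x^23*y^27)
Rect: 27x28=756. Corner: (27-23)x(28-27)=4.
dim = 756-4 = 752


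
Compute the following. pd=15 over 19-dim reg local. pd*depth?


pd+depth=19
depth=19-15=4
pd*depth=15*4=60


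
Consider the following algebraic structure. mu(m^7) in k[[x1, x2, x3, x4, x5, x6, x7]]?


C(n+d-1,d)=C(13,7)=1716


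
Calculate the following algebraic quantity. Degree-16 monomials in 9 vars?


C(d+n-1,n-1)=C(24,8)=735471


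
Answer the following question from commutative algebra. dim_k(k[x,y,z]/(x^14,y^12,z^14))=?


Basis: x^iy^jz^k, i<14,j<12,k<14
14*12*14=2352


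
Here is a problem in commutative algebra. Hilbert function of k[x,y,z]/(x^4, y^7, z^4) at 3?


Need i<4, j<7, k<4 with i+j+k=3.
For each i, j ranges over max(0,3-i-3)..min(6,3-i):
  i=0: j in [0,3] -> 4
  i=1: j in [0,2] -> 3
  i=2: j in [0,1] -> 2
  i=3: j in [0,0] -> 1
H(3) = 4+3+2+1 = 10


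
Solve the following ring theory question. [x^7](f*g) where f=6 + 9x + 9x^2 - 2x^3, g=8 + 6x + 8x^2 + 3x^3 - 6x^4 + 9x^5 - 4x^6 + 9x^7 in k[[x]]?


[x^7] = sum a_i*b_j, i+j=7
  6*9=54
  9*-4=-36
  9*9=81
  -2*-6=12
Sum=111


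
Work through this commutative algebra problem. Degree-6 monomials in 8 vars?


C(d+n-1,n-1)=C(13,7)=1716


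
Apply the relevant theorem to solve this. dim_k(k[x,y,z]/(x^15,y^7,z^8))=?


Basis: x^iy^jz^k, i<15,j<7,k<8
15*7*8=840


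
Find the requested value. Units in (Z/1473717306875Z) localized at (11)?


Local ring = Z/2357947691Z.
phi(2357947691) = 11^8*(11-1) = 2143588810


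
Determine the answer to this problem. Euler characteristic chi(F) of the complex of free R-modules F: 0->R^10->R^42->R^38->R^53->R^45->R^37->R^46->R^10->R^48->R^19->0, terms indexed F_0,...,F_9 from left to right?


chi = sum (-1)^i * rank:
(-1)^0*10=10
(-1)^1*42=-42
(-1)^2*38=38
(-1)^3*53=-53
(-1)^4*45=45
(-1)^5*37=-37
(-1)^6*46=46
(-1)^7*10=-10
(-1)^8*48=48
(-1)^9*19=-19
chi=26


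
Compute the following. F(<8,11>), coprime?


gcd(8,11)=1 => F=ab-a-b=8*11-8-11=88-19=69


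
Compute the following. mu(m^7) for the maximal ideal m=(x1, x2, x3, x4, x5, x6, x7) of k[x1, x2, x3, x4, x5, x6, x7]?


Graded Nakayama: mu(m^d) = dim_k (m^d/m^(d+1)) = #degree-7 monomials in 7 vars
C(n+d-1,d)=C(13,7)=1716


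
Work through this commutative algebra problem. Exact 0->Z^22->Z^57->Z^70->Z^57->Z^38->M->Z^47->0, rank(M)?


Alt sum=0:
(-1)^0*22 + (-1)^1*57 + (-1)^2*70 + (-1)^3*57 + (-1)^4*38 + (-1)^5*? + (-1)^6*47=0
rank(M)=63


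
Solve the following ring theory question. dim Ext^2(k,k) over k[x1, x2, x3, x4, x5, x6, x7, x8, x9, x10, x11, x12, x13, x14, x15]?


C(n,i)=C(15,2)=105


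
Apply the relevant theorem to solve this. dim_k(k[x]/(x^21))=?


Basis: 1,x,...,x^20
dim=21


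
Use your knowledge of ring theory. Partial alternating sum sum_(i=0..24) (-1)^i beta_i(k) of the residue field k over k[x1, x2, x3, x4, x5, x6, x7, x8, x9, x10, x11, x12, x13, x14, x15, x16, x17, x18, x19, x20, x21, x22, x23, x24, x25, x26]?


Koszul resolution: beta_i(k)=C(n,i), n=26
sum_(i=0..p) (-1)^i C(n,i) = (-1)^p C(n-1,p)
(-1)^24*C(25,24) = (-1)^24*25 = 25


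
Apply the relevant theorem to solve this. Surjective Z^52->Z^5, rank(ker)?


rank(ker) = 52-5 = 47


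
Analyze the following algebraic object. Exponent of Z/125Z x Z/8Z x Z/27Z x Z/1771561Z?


Exponent = lcm of the cyclic orders; pairwise coprime => product.
5^3*2^3*3^3*11^6=125*8*27*1771561=47832147000


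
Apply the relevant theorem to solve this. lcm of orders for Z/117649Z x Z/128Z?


Exponent = lcm of the cyclic orders; pairwise coprime => product.
7^6*2^7=117649*128=15059072


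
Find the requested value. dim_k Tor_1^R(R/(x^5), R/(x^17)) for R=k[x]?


Tor_1(R/I,R/J)=(I cap J)/IJ=(x^17)/(x^22)
dim=22-17=min(5,17)=5


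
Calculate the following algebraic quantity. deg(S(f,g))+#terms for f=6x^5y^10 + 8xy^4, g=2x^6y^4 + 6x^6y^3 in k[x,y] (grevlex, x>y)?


LT(f)=6x^5y^10, LT(g)=2x^6y^4
lcm(LM)=x^6y^10
S(f,g) (scaled by 12 to clear denominators) = 2x*f - 6y^6*g = -36x^6y^9 + 16x^2y^4
2 terms, deg 15.
15+2=17


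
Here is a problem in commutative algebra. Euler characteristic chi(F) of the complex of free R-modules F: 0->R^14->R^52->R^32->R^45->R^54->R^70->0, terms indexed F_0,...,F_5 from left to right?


chi = sum (-1)^i * rank:
(-1)^0*14=14
(-1)^1*52=-52
(-1)^2*32=32
(-1)^3*45=-45
(-1)^4*54=54
(-1)^5*70=-70
chi=-67


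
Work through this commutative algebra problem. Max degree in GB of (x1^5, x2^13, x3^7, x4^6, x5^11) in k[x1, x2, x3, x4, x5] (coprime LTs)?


Pure powers, coprime LTs => already GB.
Degrees: 5, 13, 7, 6, 11
Max=13


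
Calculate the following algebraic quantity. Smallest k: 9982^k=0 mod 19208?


9982^k mod 19208:
k=1: 9982
k=2: 8428
k=3: 16464
k=4: 0
First zero at k = 4


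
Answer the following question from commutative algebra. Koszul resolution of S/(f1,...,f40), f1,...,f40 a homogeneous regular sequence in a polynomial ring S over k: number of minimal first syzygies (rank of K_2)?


Regular sequence => Koszul complex is the minimal free resolution.
Syz_1 minimally generated by Koszul relations f_i*e_j - f_j*e_i (i<j): mu(Syz_1) = beta_2 = C(m,2) = m(m-1)/2
m=40
40*39/2 = 780


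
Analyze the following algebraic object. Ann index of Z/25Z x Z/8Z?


Exponent = lcm of the cyclic orders; pairwise coprime => product.
5^2*2^3=25*8=200


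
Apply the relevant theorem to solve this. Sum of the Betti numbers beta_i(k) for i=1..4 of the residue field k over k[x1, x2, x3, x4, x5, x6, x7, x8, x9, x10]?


Koszul resolution: beta_i(k)=C(n,i), n=10
C(10,1)=10, C(10,2)=45, C(10,3)=120, C(10,4)=210
Sum=385


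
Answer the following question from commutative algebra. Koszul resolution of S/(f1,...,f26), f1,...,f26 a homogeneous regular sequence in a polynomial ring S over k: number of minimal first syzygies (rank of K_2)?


Regular sequence => Koszul complex is the minimal free resolution.
Syz_1 minimally generated by Koszul relations f_i*e_j - f_j*e_i (i<j): mu(Syz_1) = beta_2 = C(m,2) = m(m-1)/2
m=26
26*25/2 = 325


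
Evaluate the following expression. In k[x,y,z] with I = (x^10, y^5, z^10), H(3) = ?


Need i<10, j<5, k<10 with i+j+k=3.
For each i, j ranges over max(0,3-i-9)..min(4,3-i):
  i=0: j in [0,3] -> 4
  i=1: j in [0,2] -> 3
  i=2: j in [0,1] -> 2
  i=3: j in [0,0] -> 1
H(3) = 4+3+2+1 = 10


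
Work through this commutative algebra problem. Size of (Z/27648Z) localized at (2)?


2-primary part: 27648=2^10*27
Size=2^10=1024


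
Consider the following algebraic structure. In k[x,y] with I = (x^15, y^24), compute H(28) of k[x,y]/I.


k[x,y], I = (x^15, y^24), d = 28
Need i < 15 and d-i < 24.
Range: 5 <= i <= 14.
H(28) = 10


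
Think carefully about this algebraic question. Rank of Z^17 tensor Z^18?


rank(M(x)N) = rank(M)*rank(N)
17*18 = 306


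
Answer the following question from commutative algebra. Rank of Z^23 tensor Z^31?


rank(M(x)N) = rank(M)*rank(N)
23*31 = 713


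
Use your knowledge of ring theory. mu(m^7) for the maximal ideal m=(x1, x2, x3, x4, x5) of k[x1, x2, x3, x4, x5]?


Graded Nakayama: mu(m^d) = dim_k (m^d/m^(d+1)) = #degree-7 monomials in 5 vars
C(n+d-1,d)=C(11,7)=330


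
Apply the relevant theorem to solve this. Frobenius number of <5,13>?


gcd(5,13)=1 => F=ab-a-b=5*13-5-13=65-18=47


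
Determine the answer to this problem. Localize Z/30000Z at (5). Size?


5-primary part: 30000=5^4*48
Size=5^4=625


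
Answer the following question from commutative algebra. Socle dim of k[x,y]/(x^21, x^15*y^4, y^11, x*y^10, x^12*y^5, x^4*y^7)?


Socle = ann(m) = span of standard monomials u with x*u, y*u in I (staircase corners).
Minimal generators: x^21, x^15*y^4, x^12*y^5, x^4*y^7, x*y^10, y^11
Corners: y^10, x^3y^9, x^11y^6, x^14y^4, x^20y^3
Socle dim=5


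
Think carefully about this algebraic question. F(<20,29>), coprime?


gcd(20,29)=1 => F=ab-a-b=20*29-20-29=580-49=531


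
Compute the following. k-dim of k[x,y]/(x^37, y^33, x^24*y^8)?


k[x,y]/I, I = (x^37, y^33, x^24*y^8)
Rect: 37x33=1221. Corner: (37-24)x(33-8)=325.
dim = 1221-325 = 896


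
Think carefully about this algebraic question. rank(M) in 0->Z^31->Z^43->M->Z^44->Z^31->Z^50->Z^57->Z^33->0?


Alt sum=0:
(-1)^0*31 + (-1)^1*43 + (-1)^2*? + (-1)^3*44 + (-1)^4*31 + (-1)^5*50 + (-1)^6*57 + (-1)^7*33=0
rank(M)=51


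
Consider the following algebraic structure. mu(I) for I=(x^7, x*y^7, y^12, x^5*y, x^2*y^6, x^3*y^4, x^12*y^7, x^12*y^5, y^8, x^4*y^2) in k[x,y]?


Remove redundant (divisible by others).
x^12*y^5 redundant.
y^12 redundant.
x^12*y^7 redundant.
Min: x^7, x^5*y, x^4*y^2, x^3*y^4, x^2*y^6, x*y^7, y^8
Count=7


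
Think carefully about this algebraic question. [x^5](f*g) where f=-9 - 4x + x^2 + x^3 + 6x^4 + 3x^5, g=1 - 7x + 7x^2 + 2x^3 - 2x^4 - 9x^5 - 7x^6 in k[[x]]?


[x^5] = sum a_i*b_j, i+j=5
  -9*-9=81
  -4*-2=8
  1*2=2
  1*7=7
  6*-7=-42
  3*1=3
Sum=59
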